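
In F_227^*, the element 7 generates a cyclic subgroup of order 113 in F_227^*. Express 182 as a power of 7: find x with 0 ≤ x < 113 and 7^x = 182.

110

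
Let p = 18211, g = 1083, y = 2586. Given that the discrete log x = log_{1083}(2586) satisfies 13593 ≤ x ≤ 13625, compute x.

13623

Compute 1083^13593 mod 18211 = 9920, then multiply by 1083 repeatedly:
  1083^13593=9920  1083^13594=17081  1083^13595=14558  1083^13596=13799  1083^13597=11297
  1083^13598=15070  1083^13599=3754  1083^13600=4529  1083^13601=6148  1083^13602=11269
  1083^13603=2957  1083^13604=15506  1083^13605=2456  1083^13606=1042  1083^13607=17615
  1083^13608=10128  1083^13609=5602  1083^13610=2703  1083^13611=13589  1083^13612=2399
  1083^13613=12155  1083^13614=15523  1083^13615=2656  1083^13616=17321  1083^13617=1313
  1083^13618=1521  1083^13619=8253  1083^13620=14609  1083^13621=14399  1083^13622=5501
  1083^13623=2586
Found 2586 at exponent 13623.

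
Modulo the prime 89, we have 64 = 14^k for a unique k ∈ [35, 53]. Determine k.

40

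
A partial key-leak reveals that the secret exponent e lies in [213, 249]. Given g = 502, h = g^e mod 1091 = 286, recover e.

Compute 502^213 mod 1091 = 265, then multiply by 502 repeatedly:
  502^213=265  502^214=1019  502^215=950  502^216=133  502^217=215
  502^218=1012  502^219=709  502^220=252  502^221=1039  502^222=80
  502^223=884  502^224=822  502^225=246  502^226=209  502^227=182
  502^228=811  502^229=179  502^230=396  502^231=230  502^232=905
  502^233=454  502^234=980  502^235=1010  502^236=796  502^237=286
Found 286 at exponent 237.

237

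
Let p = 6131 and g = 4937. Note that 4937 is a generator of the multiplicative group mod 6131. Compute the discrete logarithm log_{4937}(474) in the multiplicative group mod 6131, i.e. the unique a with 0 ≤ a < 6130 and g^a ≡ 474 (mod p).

2649

Baby-step giant-step with m = ceil(sqrt(6130)) = 79.
Baby table (4937^j mod 6131 for j=0..78):
  0:1  1:4937  2:3244  3:1456  4:2740  5:2394  6:4741  7:4290
  8:3256  9:5521  10:4882  11:1473  12:835  13:2363  14:4969  15:1822
  16:1037  17:284  18:4240  19:1646  20:2727  21:5654  22:5486  23:3755
  24:4422  25:5054  26:4559  27:882  28:1424  29:4162  30:2813  31:1066
  32:2444  33:220  34:953  35:2484  36:1508  37:1962  38:5545  39:750
  40:5757  41:5124  42:682  43:1115  44:5248  45:5901  46:4856  47:1862
  48:2325  49:1293  50:1170  51:888  52:391  53:5233  54:5418  55:5244
  56:4546  57:4142  58:2169  59:3627  60:3979  61:599  62:2121  63:5760
  64:1542  65:4283  66:5483  67:1206  68:821  69:686  70:2470  71:5962
  72:5594  73:3554  74:5307  75:2896  76:60  77:1932  78:4579
Giant step factor: 4937^(-79) ≡ 454 (mod 6131).
Scan 474·454^i mod 6131 for i = 0, 1, …:
  i=0: 474   i=1: 611   i=2: 1499   i=3: 5
  i=4: 2270   i=5: 572   i=6: 2186   i=7: 5353
  i=8: 2386   i=9: 4188     …   i=32: 4593
  i=33: 682
Match at i=33, j=42: a = 33·79 + 42 = 2649.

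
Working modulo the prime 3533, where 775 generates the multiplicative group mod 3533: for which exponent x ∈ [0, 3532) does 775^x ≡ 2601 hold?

3408

Baby-step giant-step with m = ceil(sqrt(3532)) = 60.
Baby table (775^j mod 3533 for j=0..59):
  0:1  1:775  2:15  3:1026  4:225  5:1258  6:3375  7:1205
  8:1163  9:410  10:3313  11:2617  12:233  13:392  14:3495  15:2347
  16:2963  17:3408  18:2049  19:1658  20:2471  21:139  22:1735  23:2085
  24:1294  25:3011  26:1745  27:2769  28:1444  29:2672  30:462  31:1217
  32:3397  33:590  34:1493  35:1784  36:1197  37:2029  38:290  39:2171
  40:817  41:768  42:1656  43:921  44:109  45:3216  46:1635  47:2311
  48:3327  49:2868  50:443  51:624  52:3112  53:2294  54:751  55:2613
  56:666  57:332  58:2924  59:1447
Giant step factor: 775^(-60) ≡ 2768 (mod 3533).
Scan 2601·2768^i mod 3533 for i = 0, 1, …:
  i=0: 2601   i=1: 2847   i=2: 1906   i=3: 1039
  i=4: 90   i=5: 1810   i=6: 286   i=7: 256
  i=8: 2008   i=9: 735     …   i=55: 2254
  i=56: 3327
Match at i=56, j=48: x = 56·60 + 48 = 3408.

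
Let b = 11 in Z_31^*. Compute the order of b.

30

The order of 11 must divide p − 1 = 30 = 2 · 3 · 5.
Divisors: 1, 2, 3, 5, 6, 10, 15, 30.
Check each in increasing order: 11^1 ≡ 11;  11^2 ≡ 28;  11^3 ≡ 29;  11^5 ≡ 6;  11^6 ≡ 4;  11^10 ≡ 5;  11^15 ≡ 30;  11^30 ≡ 1.
Smallest exponent giving 1 is 30.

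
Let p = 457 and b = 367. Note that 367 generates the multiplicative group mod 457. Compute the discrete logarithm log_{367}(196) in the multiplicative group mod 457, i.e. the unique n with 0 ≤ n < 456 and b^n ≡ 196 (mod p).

188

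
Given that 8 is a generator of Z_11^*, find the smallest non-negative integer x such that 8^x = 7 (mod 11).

9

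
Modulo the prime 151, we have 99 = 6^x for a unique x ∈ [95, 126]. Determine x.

Compute 6^95 mod 151 = 66, then multiply by 6 repeatedly:
  6^95=66  6^96=94  6^97=111  6^98=62  6^99=70
  6^100=118  6^101=104  6^102=20  6^103=120  6^104=116
  6^105=92  6^106=99
Found 99 at exponent 106.

106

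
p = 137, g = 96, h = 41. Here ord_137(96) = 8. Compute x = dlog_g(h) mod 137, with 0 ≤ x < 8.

Successive powers of 96 modulo 137:
  96^0=1  96^1=96  96^2=37  96^3=127  96^4=136  96^5=41
So 96^5 ≡ 41 (mod 137), giving x = 5.

5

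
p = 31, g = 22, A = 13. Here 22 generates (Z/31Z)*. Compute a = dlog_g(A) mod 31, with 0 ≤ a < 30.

Successive powers of 22 modulo 31:
  22^0=1  22^1=22  22^2=19  22^3=15  22^4=20  22^5=6
  22^6=8  22^7=21  22^8=28  22^9=27  22^10=5  22^11=17
  22^12=2  22^13=13
So 22^13 ≡ 13 (mod 31), giving a = 13.

13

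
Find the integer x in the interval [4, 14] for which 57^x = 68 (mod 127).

Compute 57^4 mod 127 = 15, then multiply by 57 repeatedly:
  57^4=15  57^5=93  57^6=94  57^7=24  57^8=98
  57^9=125  57^10=13  57^11=106  57^12=73  57^13=97
  57^14=68
Found 68 at exponent 14.

14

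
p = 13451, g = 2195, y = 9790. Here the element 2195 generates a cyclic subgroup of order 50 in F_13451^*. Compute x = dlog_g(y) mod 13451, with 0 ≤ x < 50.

9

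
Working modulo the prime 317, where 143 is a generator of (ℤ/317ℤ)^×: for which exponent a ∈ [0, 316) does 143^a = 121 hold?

104

Baby-step giant-step with m = ceil(sqrt(316)) = 18.
Baby table (143^j mod 317 for j=0..17):
  0:1  1:143  2:161  3:199  4:244  5:22  6:293  7:55
  8:257  9:296  10:167  11:106  12:259  13:265  14:172  15:187
  16:113  17:309
Giant step factor: 143^(-18) ≡ 294 (mod 317).
Scan 121·294^i mod 317 for i = 0, 1, …:
  i=0: 121   i=1: 70   i=2: 292   i=3: 258
  i=4: 89   i=5: 172
Match at i=5, j=14: a = 5·18 + 14 = 104.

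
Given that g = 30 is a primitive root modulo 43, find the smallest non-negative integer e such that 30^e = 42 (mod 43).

21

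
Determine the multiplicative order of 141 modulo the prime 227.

113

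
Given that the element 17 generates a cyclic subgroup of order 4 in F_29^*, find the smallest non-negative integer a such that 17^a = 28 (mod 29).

2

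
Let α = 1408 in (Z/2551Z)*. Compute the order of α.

1275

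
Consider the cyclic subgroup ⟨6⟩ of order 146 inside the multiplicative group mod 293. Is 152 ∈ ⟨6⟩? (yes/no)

yes

152 ∈ ⟨6⟩ iff 152^146 ≡ 1 (mod 293), since |⟨6⟩| = 146.
152^146 mod 293 = 1.
Since 1 = 1, 152 lies in the subgroup.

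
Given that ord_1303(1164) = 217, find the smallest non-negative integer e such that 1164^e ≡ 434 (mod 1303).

78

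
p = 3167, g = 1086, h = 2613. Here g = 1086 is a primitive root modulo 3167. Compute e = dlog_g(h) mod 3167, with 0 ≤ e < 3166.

1013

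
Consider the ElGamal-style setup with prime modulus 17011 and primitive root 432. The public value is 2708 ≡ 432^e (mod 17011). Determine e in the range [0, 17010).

10994

Baby-step giant-step with m = ceil(sqrt(17010)) = 131.
Baby table (432^j mod 17011 for j=0..130):
  0:1  1:432  2:16514  3:6439  4:8855  5:14896  6:4914  7:13484
  8:7326  9:786  10:16343  11:611  12:8787  13:2531  14:4688  15:907
  16:571  17:8518  18:5400  19:2293  20:3938  21:116  22:16090  23:10392
  24:15451  25:6520  26:9825  27:8661  28:16143  29:16277  30:6121  31:7567
  32:2832  33:15643  34:4409  35:16467  36:3146  37:15203  38:1450  39:14004
  40:10823  41:14522  42:13456  43:12241  44:14702  45:6161  46:7836  47:16974
  48:1027  49:1378  50:16922  51:12585  52:10211  53:5303  54:11422  55:1114
  56:4940  57:7705  58:11415  59:15101  60:8419  61:13665  62:463  63:12895
  64:8043  65:4332  66:214  67:7393  68:12719  69:55  70:6749  71:6687
  72:13925  73:10717  74:2752  75:15105  76:10147  77:11677  78:9208  79:14293
  80:16594  81:6977  82:3117  83:2675  84:15863  85:14394  86:9193  87:7813
  88:7038  89:12458  90:6380  91:378  92:10197  93:16266  94:1369  95:13034
  96:47  97:3293  98:10663  99:13446  100:7921  101:2661  102:9815  103:4341
  104:4102  105:2920  106:2626  107:11706  108:4725  109:16891  110:16204  111:8607
  112:9826  113:9093  114:15646  115:5705  116:14976  117:5452  118:7746  119:12116
  120:11735  121:242  122:2478  123:15814  124:10237  125:16535  126:15511  127:15429
  128:14027  129:3748  130:3091
Giant step factor: 432^(-131) ≡ 2147 (mod 17011).
Scan 2708·2147^i mod 17011 for i = 0, 1, …:
  i=0: 2708   i=1: 13325   i=2: 13284   i=3: 10312
  i=4: 8553   i=5: 8422   i=6: 16352   i=7: 14051
  i=8: 6994   i=9: 12416     …   i=82: 4548
  i=83: 242
Match at i=83, j=121: e = 83·131 + 121 = 10994.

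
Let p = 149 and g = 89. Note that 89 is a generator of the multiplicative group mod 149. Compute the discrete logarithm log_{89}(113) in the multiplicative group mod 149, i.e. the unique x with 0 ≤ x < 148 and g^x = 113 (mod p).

22

Successive powers of 89 modulo 149:
  89^0=1  89^1=89  89^2=24  89^3=50  89^4=129  89^5=8
  89^6=116  89^7=43  89^8=102  89^9=138  89^10=64  89^11=34
  89^12=46  89^13=71  89^14=61  89^15=65  89^16=123  89^17=70
  89^18=121  89^19=41  89^20=73  89^21=90  89^22=113
So 89^22 ≡ 113 (mod 149), giving x = 22.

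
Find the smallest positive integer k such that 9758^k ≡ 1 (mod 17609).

The order of 9758 must divide p − 1 = 17608 = 2^3 · 31 · 71.
Divisors: 1, 2, 4, 8, 31, 62, 71, 124, 142, 248, 284, 568, 2201, 4402, 8804, 17608.
Check each in increasing order: 9758^1 ≡ 9758;  9758^2 ≡ 6701;  9758^4 ≡ 451;  9758^8 ≡ 9702;  9758^31 ≡ 755;  9758^62 ≡ 6537;  9758^71 ≡ 6800;  9758^124 ≡ 12935;  9758^142 ≡ 16375;  9758^248 ≡ 11116;  9758^284 ≡ 8382;  9758^568 ≡ 15623;  9758^2201 ≡ 12437;  9758^4402 ≡ 1513;  9758^8804 ≡ 17608;  9758^17608 ≡ 1.
Smallest exponent giving 1 is 17608.

17608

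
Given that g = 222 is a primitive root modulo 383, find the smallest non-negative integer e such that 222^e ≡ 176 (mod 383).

23

Successive powers of 222 modulo 383:
  222^0=1  222^1=222  222^2=260  222^3=270  222^4=192  222^5=111
  222^6=130  222^7=135  222^8=96  222^9=247  222^10=65  222^11=259
  222^12=48  222^13=315  222^14=224  222^15=321  222^16=24  222^17=349
  222^18=112  222^19=352  222^20=12  222^21=366  222^22=56  222^23=176
So 222^23 ≡ 176 (mod 383), giving e = 23.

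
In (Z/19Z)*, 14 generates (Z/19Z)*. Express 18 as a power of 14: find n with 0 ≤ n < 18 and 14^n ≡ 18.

9

Successive powers of 14 modulo 19:
  14^0=1  14^1=14  14^2=6  14^3=8  14^4=17  14^5=10
  14^6=7  14^7=3  14^8=4  14^9=18
So 14^9 ≡ 18 (mod 19), giving n = 9.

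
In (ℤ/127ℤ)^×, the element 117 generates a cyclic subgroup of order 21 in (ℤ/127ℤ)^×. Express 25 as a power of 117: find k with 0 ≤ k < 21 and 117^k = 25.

Successive powers of 117 modulo 127:
  117^0=1  117^1=117  117^2=100  117^3=16  117^4=94  117^5=76
  117^6=2  117^7=107  117^8=73  117^9=32  117^10=61  117^11=25
So 117^11 ≡ 25 (mod 127), giving k = 11.

11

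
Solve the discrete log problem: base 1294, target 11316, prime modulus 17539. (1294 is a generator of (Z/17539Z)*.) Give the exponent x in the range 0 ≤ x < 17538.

11346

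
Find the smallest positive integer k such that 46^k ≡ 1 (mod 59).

The order of 46 must divide p − 1 = 58 = 2 · 29.
Divisors: 1, 2, 29, 58.
Check each in increasing order: 46^1 ≡ 46;  46^2 ≡ 51;  46^29 ≡ 1.
Smallest exponent giving 1 is 29.

29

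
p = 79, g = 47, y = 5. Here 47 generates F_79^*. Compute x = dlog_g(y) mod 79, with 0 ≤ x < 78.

46

Baby-step giant-step with m = ceil(sqrt(78)) = 9.
Baby table (47^j mod 79 for j=0..8):
  0:1  1:47  2:76  3:17  4:9  5:28  6:52  7:74
  8:2
Giant step factor: 47^(-9) ≡ 58 (mod 79).
Scan 5·58^i mod 79 for i = 0, 1, …:
  i=0: 5   i=1: 53   i=2: 72   i=3: 68
  i=4: 73   i=5: 47
Match at i=5, j=1: x = 5·9 + 1 = 46.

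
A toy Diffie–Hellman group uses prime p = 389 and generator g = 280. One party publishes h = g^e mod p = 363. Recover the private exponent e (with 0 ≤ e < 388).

109

Baby-step giant-step with m = ceil(sqrt(388)) = 20.
Baby table (280^j mod 389 for j=0..19):
  0:1  1:280  2:211  3:341  4:175  5:375  6:359  7:158
  8:283  9:273  10:196  11:31  12:122  13:317  14:68  15:368
  16:344  17:237  18:230  19:215
Giant step factor: 280^(-20) ≡ 303 (mod 389).
Scan 363·303^i mod 389 for i = 0, 1, …:
  i=0: 363   i=1: 291   i=2: 259   i=3: 288
  i=4: 128   i=5: 273
Match at i=5, j=9: e = 5·20 + 9 = 109.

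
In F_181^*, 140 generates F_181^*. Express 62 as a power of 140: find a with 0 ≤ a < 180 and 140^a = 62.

140

Baby-step giant-step with m = ceil(sqrt(180)) = 14.
Baby table (140^j mod 181 for j=0..13):
  0:1  1:140  2:52  3:40  4:170  5:89  6:152  7:103
  8:121  9:107  10:138  11:134  12:117  13:90
Giant step factor: 140^(-14) ≡ 106 (mod 181).
Scan 62·106^i mod 181 for i = 0, 1, …:
  i=0: 62   i=1: 56   i=2: 144   i=3: 60
  i=4: 25   i=5: 116   i=6: 169   i=7: 176
  i=8: 13   i=9: 111   i=10: 1
Match at i=10, j=0: a = 10·14 + 0 = 140.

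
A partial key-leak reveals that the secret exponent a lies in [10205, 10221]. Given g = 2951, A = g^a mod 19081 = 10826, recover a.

Compute 2951^10205 mod 19081 = 5169, then multiply by 2951 repeatedly:
  2951^10205=5169  2951^10206=8000  2951^10207=4803  2951^10208=15551  2951^10209=1196
  2951^10210=18492  2951^10211=17313  2951^10212=10826
Found 10826 at exponent 10212.

10212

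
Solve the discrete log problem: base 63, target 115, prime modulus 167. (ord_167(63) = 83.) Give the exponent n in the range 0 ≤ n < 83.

Baby-step giant-step with m = ceil(sqrt(83)) = 10.
Baby table (63^j mod 167 for j=0..9):
  0:1  1:63  2:128  3:48  4:18  5:132  6:133  7:29
  8:157  9:38
Giant step factor: 63^(-10) ≡ 3 (mod 167).
Scan 115·3^i mod 167 for i = 0, 1, …:
  i=0: 115   i=1: 11   i=2: 33   i=3: 99
  i=4: 130   i=5: 56   i=6: 1
Match at i=6, j=0: n = 6·10 + 0 = 60.

60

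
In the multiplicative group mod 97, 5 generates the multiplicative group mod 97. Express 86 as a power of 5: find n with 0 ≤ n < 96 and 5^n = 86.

38

Baby-step giant-step with m = ceil(sqrt(96)) = 10.
Baby table (5^j mod 97 for j=0..9):
  0:1  1:5  2:25  3:28  4:43  5:21  6:8  7:40
  8:6  9:30
Giant step factor: 5^(-10) ≡ 11 (mod 97).
Scan 86·11^i mod 97 for i = 0, 1, …:
  i=0: 86   i=1: 73   i=2: 27   i=3: 6
Match at i=3, j=8: n = 3·10 + 8 = 38.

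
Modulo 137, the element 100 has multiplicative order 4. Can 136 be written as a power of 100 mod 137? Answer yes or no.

yes

136 ∈ ⟨100⟩ iff 136^4 ≡ 1 (mod 137), since |⟨100⟩| = 4.
136^4 mod 137 = 1.
Since 1 = 1, 136 lies in the subgroup.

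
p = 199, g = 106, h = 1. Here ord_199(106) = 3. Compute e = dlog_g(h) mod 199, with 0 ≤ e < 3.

0

Successive powers of 106 modulo 199:
  106^0=1
So 106^0 ≡ 1 (mod 199), giving e = 0.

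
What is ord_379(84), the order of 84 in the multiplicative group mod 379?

9

The order of 84 must divide p − 1 = 378 = 2 · 3^3 · 7.
Divisors: 1, 2, 3, 6, 7, 9, 14, 18, 21, 27, 42, 54, 63, 126, 189, 378.
Check each in increasing order: 84^1 ≡ 84;  84^2 ≡ 234;  84^3 ≡ 327;  84^6 ≡ 51;  84^7 ≡ 115;  84^9 ≡ 1.
Smallest exponent giving 1 is 9.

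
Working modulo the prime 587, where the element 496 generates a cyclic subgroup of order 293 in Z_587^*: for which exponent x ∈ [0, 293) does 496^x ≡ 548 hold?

278

Baby-step giant-step with m = ceil(sqrt(293)) = 18.
Baby table (496^j mod 587 for j=0..17):
  0:1  1:496  2:63  3:137  4:447  5:413  6:572  7:191
  8:229  9:293  10:339  11:262  12:225  13:70  14:87  15:301
  16:198  17:179
Giant step factor: 496^(-18) ≡ 4 (mod 587).
Scan 548·4^i mod 587 for i = 0, 1, …:
  i=0: 548   i=1: 431   i=2: 550   i=3: 439
  i=4: 582   i=5: 567   i=6: 507   i=7: 267
  i=8: 481   i=9: 163     …   i=14: 204
  i=15: 229
Match at i=15, j=8: x = 15·18 + 8 = 278.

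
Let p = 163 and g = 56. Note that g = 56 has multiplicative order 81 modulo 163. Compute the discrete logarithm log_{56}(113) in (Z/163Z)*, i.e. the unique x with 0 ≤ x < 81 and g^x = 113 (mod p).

Baby-step giant-step with m = ceil(sqrt(81)) = 9.
Baby table (56^j mod 163 for j=0..8):
  0:1  1:56  2:39  3:65  4:54  5:90  6:150  7:87
  8:145
Giant step factor: 56^(-9) ≡ 38 (mod 163).
Scan 113·38^i mod 163 for i = 0, 1, …:
  i=0: 113   i=1: 56
Match at i=1, j=1: x = 1·9 + 1 = 10.

10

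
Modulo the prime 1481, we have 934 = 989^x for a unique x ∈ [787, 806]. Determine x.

Compute 989^787 mod 1481 = 1064, then multiply by 989 repeatedly:
  989^787=1064  989^788=786  989^789=1310  989^790=1196  989^791=1006
  989^792=1183  989^793=1478  989^794=1476  989^795=979  989^796=1138
  989^797=1403  989^798=1351  989^799=277  989^800=1449  989^801=934
Found 934 at exponent 801.

801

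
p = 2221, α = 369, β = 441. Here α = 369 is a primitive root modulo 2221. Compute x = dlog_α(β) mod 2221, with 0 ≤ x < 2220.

Baby-step giant-step with m = ceil(sqrt(2220)) = 48.
Baby table (369^j mod 2221 for j=0..47):
  0:1  1:369  2:680  3:2168  4:432  5:1717  6:588  7:1535
  8:60  9:2151  10:822  11:1262  12:1489  13:854  14:1965  15:1039
  16:1379  17:242  18:458  19:206  20:500  21:157  22:187  23:152
  24:563  25:1194  26:828  27:1255  28:1127  29:536  30:115  31:236
  32:465  33:568  34:818  35:2007  36:990  37:1066  38:237  39:834
  40:1248  41:765  42:218  43:486  44:1654  45:1772  46:894  47:1178
Giant step factor: 369^(-48) ≡ 557 (mod 2221).
Scan 441·557^i mod 2221 for i = 0, 1, …:
  i=0: 441   i=1: 1327   i=2: 1767   i=3: 316
  i=4: 553   i=5: 1523   i=6: 2110   i=7: 361
  i=8: 1187   i=9: 1522     …   i=24: 1516
  i=25: 432
Match at i=25, j=4: x = 25·48 + 4 = 1204.

1204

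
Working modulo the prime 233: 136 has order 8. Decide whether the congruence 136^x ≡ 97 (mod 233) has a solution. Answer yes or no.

yes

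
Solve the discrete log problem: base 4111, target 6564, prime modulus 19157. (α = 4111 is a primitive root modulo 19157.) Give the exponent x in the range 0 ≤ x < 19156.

14440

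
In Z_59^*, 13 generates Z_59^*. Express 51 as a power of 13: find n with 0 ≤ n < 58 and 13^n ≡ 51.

2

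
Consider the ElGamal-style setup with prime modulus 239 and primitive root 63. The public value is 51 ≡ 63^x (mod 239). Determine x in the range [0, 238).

Baby-step giant-step with m = ceil(sqrt(238)) = 16.
Baby table (63^j mod 239 for j=0..15):
  0:1  1:63  2:145  3:53  4:232  5:37  6:180  7:107
  8:49  9:219  10:174  11:207  12:135  13:140  14:216  15:224
Giant step factor: 63^(-16) ≡ 87 (mod 239).
Scan 51·87^i mod 239 for i = 0, 1, …:
  i=0: 51   i=1: 135
Match at i=1, j=12: x = 1·16 + 12 = 28.

28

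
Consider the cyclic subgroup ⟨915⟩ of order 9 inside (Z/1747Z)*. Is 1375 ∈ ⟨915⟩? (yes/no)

yes

1375 ∈ ⟨915⟩ iff 1375^9 ≡ 1 (mod 1747), since |⟨915⟩| = 9.
1375^9 mod 1747 = 1.
Since 1 = 1, 1375 lies in the subgroup.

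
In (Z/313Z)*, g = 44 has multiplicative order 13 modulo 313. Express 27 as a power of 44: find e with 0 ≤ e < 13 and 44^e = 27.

Successive powers of 44 modulo 313:
  44^0=1  44^1=44  44^2=58  44^3=48  44^4=234  44^5=280
  44^6=113  44^7=277  44^8=294  44^9=103  44^10=150  44^11=27
So 44^11 ≡ 27 (mod 313), giving e = 11.

11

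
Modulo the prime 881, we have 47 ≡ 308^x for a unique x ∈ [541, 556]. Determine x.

555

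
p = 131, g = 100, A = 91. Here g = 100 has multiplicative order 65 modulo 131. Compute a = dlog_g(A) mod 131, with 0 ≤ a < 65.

51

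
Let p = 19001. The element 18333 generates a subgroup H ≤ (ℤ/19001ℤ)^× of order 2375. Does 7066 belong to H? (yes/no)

7066 ∈ ⟨18333⟩ iff 7066^2375 ≡ 1 (mod 19001), since |⟨18333⟩| = 2375.
7066^2375 mod 19001 = 9749.
Since 9749 ≠ 1, 7066 does not lie in the subgroup.

no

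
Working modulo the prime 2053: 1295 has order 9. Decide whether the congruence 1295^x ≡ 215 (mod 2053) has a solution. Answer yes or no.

215 ∈ ⟨1295⟩ iff 215^9 ≡ 1 (mod 2053), since |⟨1295⟩| = 9.
215^9 mod 2053 = 1.
Since 1 = 1, 215 lies in the subgroup.

yes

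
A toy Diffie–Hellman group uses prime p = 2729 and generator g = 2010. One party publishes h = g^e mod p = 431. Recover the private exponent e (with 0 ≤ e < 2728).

1415

Baby-step giant-step with m = ceil(sqrt(2728)) = 53.
Baby table (2010^j mod 2729 for j=0..52):
  0:1  1:2010  2:1180  3:299  4:610  5:779  6:2073  7:2276
  8:956  9:344  10:1003  11:2028  12:1883  13:2436  14:534  15:843
  16:2450  17:1384  18:989  19:1178  20:1737  21:979  22:181  23:853
  24:718  25:2268  26:1250  27:1820  28:1340  29:2606  30:1109  31:2226
  32:1429  33:1382  34:2427  35:1547  36:1139  37:2488  38:1352  39:2165
  40:1624  41:356  42:562  43:2543  44:13  45:1569  46:1695  47:1158
  48:2472  49:1940  50:2388  51:2298  52:1512
Giant step factor: 2010^(-53) ≡ 429 (mod 2729).
Scan 431·429^i mod 2729 for i = 0, 1, …:
  i=0: 431   i=1: 2056   i=2: 557   i=3: 1530
  i=4: 1410   i=5: 1781   i=6: 2658   i=7: 2289
  i=8: 2270   i=9: 2306     …   i=25: 203
  i=26: 2488
Match at i=26, j=37: e = 26·53 + 37 = 1415.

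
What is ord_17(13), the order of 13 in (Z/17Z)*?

4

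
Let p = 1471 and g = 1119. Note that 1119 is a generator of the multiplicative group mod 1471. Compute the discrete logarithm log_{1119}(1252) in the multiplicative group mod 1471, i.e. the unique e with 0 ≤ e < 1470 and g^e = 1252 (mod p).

601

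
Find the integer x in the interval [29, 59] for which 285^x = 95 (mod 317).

Compute 285^29 mod 317 = 19, then multiply by 285 repeatedly:
  285^29=19  285^30=26  285^31=119  285^32=313  285^33=128
  285^34=25  285^35=151  285^36=240  285^37=245  285^38=85
  285^39=133  285^40=182  285^41=199  285^42=289  285^43=262
  285^44=175  285^45=106  285^46=95
Found 95 at exponent 46.

46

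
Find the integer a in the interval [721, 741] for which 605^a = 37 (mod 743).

Compute 605^721 mod 743 = 681, then multiply by 605 repeatedly:
  605^721=681  605^722=383  605^723=642  605^724=564  605^725=183
  605^726=8  605^727=382  605^728=37
Found 37 at exponent 728.

728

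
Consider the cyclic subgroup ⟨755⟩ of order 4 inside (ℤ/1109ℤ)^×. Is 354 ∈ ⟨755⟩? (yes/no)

yes

354 ∈ ⟨755⟩ iff 354^4 ≡ 1 (mod 1109), since |⟨755⟩| = 4.
354^4 mod 1109 = 1.
Since 1 = 1, 354 lies in the subgroup.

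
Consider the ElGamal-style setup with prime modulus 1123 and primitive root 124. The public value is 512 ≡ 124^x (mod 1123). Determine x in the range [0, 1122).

Baby-step giant-step with m = ceil(sqrt(1122)) = 34.
Baby table (124^j mod 1123 for j=0..33):
  0:1  1:124  2:777  3:893  4:678  5:970  6:119  7:157
  8:377  9:705  10:949  11:884  12:685  13:715  14:1066  15:793
  16:631  17:757  18:659  19:860  20:1078  21:35  22:971  23:243
  24:934  25:147  26:260  27:796  28:1003  29:842  30:1092  31:648
  32:619  33:392
Giant step factor: 124^(-34) ≡ 345 (mod 1123).
Scan 512·345^i mod 1123 for i = 0, 1, …:
  i=0: 512   i=1: 329   i=2: 82   i=3: 215
  i=4: 57   i=5: 574   i=6: 382   i=7: 399
  i=8: 649   i=9: 428     …   i=19: 80
  i=20: 648
Match at i=20, j=31: x = 20·34 + 31 = 711.

711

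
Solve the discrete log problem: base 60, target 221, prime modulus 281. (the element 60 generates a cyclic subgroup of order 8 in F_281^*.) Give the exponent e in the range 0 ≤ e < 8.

5

Successive powers of 60 modulo 281:
  60^0=1  60^1=60  60^2=228  60^3=192  60^4=280  60^5=221
So 60^5 ≡ 221 (mod 281), giving e = 5.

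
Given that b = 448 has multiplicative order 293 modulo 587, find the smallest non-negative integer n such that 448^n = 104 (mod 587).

184

Baby-step giant-step with m = ceil(sqrt(293)) = 18.
Baby table (448^j mod 587 for j=0..17):
  0:1  1:448  2:537  3:493  4:152  5:4  6:31  7:387
  8:211  9:21  10:16  11:124  12:374  13:257  14:84  15:64
  16:496  17:322
Giant step factor: 448^(-18) ≡ 197 (mod 587).
Scan 104·197^i mod 587 for i = 0, 1, …:
  i=0: 104   i=1: 530   i=2: 511   i=3: 290
  i=4: 191   i=5: 59   i=6: 470   i=7: 431
  i=8: 379   i=9: 114   i=10: 152
Match at i=10, j=4: n = 10·18 + 4 = 184.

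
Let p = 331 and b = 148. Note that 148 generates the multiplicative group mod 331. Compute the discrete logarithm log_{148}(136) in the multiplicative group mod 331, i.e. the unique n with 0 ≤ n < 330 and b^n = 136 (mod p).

7

Baby-step giant-step with m = ceil(sqrt(330)) = 19.
Baby table (148^j mod 331 for j=0..18):
  0:1  1:148  2:58  3:309  4:54  5:48  6:153  7:136
  8:268  9:275  10:318  11:62  12:239  13:286  14:291  15:38
  16:328  17:218  18:157
Giant step factor: 148^(-19) ≡ 326 (mod 331).
Scan 136·326^i mod 331 for i = 0, 1, …:
  i=0: 136
Match at i=0, j=7: n = 0·19 + 7 = 7.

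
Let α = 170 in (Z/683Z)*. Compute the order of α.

682

The order of 170 must divide p − 1 = 682 = 2 · 11 · 31.
Divisors: 1, 2, 11, 22, 31, 62, 341, 682.
Check each in increasing order: 170^1 ≡ 170;  170^2 ≡ 214;  170^11 ≡ 433;  170^22 ≡ 347;  170^31 ≡ 667;  170^62 ≡ 256;  170^341 ≡ 682;  170^682 ≡ 1.
Smallest exponent giving 1 is 682.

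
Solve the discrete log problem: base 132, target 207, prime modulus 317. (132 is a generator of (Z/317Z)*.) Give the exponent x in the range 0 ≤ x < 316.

278

Baby-step giant-step with m = ceil(sqrt(316)) = 18.
Baby table (132^j mod 317 for j=0..17):
  0:1  1:132  2:306  3:133  4:121  5:122  6:254  7:243
  8:59  9:180  10:302  11:239  12:165  13:224  14:87  15:72
  16:311  17:159
Giant step factor: 132^(-18) ≡ 293 (mod 317).
Scan 207·293^i mod 317 for i = 0, 1, …:
  i=0: 207   i=1: 104   i=2: 40   i=3: 308
  i=4: 216   i=5: 205   i=6: 152   i=7: 156
  i=8: 60   i=9: 145     …   i=14: 90
  i=15: 59
Match at i=15, j=8: x = 15·18 + 8 = 278.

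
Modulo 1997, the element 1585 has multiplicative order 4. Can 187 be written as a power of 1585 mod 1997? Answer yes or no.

no

⟨1585⟩ has order 4; its elements mod 1997 are {1, 412, 1585, 1996}.
187 is not in this set.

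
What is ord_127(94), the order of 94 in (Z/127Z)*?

21

The order of 94 must divide p − 1 = 126 = 2 · 3^2 · 7.
Divisors: 1, 2, 3, 6, 7, 9, 14, 18, 21, 42, 63, 126.
Check each in increasing order: 94^1 ≡ 94;  94^2 ≡ 73;  94^3 ≡ 4;  94^6 ≡ 16;  94^7 ≡ 107;  94^9 ≡ 64;  94^14 ≡ 19;  94^18 ≡ 32;  94^21 ≡ 1.
Smallest exponent giving 1 is 21.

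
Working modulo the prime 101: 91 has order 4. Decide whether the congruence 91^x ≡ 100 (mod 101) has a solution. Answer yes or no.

⟨91⟩ has order 4; its elements mod 101 are {1, 10, 91, 100}.
100 is in this set.

yes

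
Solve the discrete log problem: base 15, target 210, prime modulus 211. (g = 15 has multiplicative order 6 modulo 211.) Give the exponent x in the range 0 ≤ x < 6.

Successive powers of 15 modulo 211:
  15^0=1  15^1=15  15^2=14  15^3=210
So 15^3 ≡ 210 (mod 211), giving x = 3.

3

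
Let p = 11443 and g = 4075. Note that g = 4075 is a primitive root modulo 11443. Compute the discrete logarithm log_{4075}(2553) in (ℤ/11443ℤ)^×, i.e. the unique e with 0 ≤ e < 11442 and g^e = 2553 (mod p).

2530

Baby-step giant-step with m = ceil(sqrt(11442)) = 107.
Baby table (4075^j mod 11443 for j=0..106):
  0:1  1:4075  2:1832  3:4564  4:3425  5:7858  6:3836  7:562
  8:1550  9:11157  10:1736  11:2426  12:10641  13:4548  14:6883  15:1432
  16:10913  17:2977  18:1695  19:6996  20:4187  21:512  22:3774  23:11101
  24:2396  25:2821  26:6803  27:7279  28:1669  29:4033  30:2327  31:7721
  32:6268  33:1324  34:5647  35:11095  36:832  37:3272  38:2305  39:9615
  40:293  41:3903  42:10398  43:9864  44:7984  45:2351  46:2534  47:4464
  48:7873  49:7746  50:5156  51:1352  52:5317  53:5176  54:2751  55:7628
  56:4912  57:2593  58:4586  59:1531  60:2390  61:1257  62:7254  63:2781
  64:4005  65:2657  66:2197  67:4349  68:8411  69:3040  70:6674  71:7982
  72:5644  73:10313  74:6779  75:1023  76:3473  77:8927  78:228  79:2217
  80:5748  81:10722  82:2776  83:6516  84:4940  85:2263  86:10110  87:3450
  88:6746  89:3864  90:232  91:7074  92:1633  93:6092  94:5033  95:3619
  96:8841  97:4511  98:4867  99:2306  100:2247  101:2125  102:8467  103:2380
  104:6279  105:377  106:2913
Giant step factor: 4075^(-107) ≡ 10269 (mod 11443).
Scan 2553·10269^i mod 11443 for i = 0, 1, …:
  i=0: 2553   i=1: 844   i=2: 4685   i=3: 3893
  i=4: 6818   i=5: 5768   i=6: 2624   i=7: 9034
  i=8: 1745   i=9: 11110     …   i=22: 11148
  i=23: 3040
Match at i=23, j=69: e = 23·107 + 69 = 2530.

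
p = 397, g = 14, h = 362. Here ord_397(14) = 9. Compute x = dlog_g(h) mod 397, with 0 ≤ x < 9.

Successive powers of 14 modulo 397:
  14^0=1  14^1=14  14^2=196  14^3=362
So 14^3 ≡ 362 (mod 397), giving x = 3.

3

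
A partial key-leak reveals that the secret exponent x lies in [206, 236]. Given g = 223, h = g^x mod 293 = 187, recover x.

Compute 223^206 mod 293 = 64, then multiply by 223 repeatedly:
  223^206=64  223^207=208  223^208=90  223^209=146  223^210=35
  223^211=187
Found 187 at exponent 211.

211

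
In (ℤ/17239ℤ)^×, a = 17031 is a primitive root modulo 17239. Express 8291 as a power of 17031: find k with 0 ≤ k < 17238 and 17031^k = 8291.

10360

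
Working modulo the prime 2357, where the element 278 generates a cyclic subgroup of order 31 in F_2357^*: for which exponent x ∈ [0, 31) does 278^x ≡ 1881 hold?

Successive powers of 278 modulo 2357:
  278^0=1  278^1=278  278^2=1860  278^3=897  278^4=1881
So 278^4 ≡ 1881 (mod 2357), giving x = 4.

4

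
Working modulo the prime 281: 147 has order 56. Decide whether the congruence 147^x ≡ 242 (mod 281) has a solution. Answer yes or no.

yes

242 ∈ ⟨147⟩ iff 242^56 ≡ 1 (mod 281), since |⟨147⟩| = 56.
242^56 mod 281 = 1.
Since 1 = 1, 242 lies in the subgroup.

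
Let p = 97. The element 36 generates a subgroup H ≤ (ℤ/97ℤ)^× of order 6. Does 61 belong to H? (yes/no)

⟨36⟩ has order 6; its elements mod 97 are {1, 35, 36, 61, 62, 96}.
61 is in this set.

yes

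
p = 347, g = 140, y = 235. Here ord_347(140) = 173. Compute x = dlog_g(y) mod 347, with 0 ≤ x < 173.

66

Baby-step giant-step with m = ceil(sqrt(173)) = 14.
Baby table (140^j mod 347 for j=0..13):
  0:1  1:140  2:168  3:271  4:117  5:71  6:224  7:130
  8:156  9:326  10:183  11:289  12:208  13:319
Giant step factor: 140^(-14) ≡ 64 (mod 347).
Scan 235·64^i mod 347 for i = 0, 1, …:
  i=0: 235   i=1: 119   i=2: 329   i=3: 236
  i=4: 183
Match at i=4, j=10: x = 4·14 + 10 = 66.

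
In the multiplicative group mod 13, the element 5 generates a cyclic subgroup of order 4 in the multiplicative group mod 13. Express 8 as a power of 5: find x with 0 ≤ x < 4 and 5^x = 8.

3

Successive powers of 5 modulo 13:
  5^0=1  5^1=5  5^2=12  5^3=8
So 5^3 ≡ 8 (mod 13), giving x = 3.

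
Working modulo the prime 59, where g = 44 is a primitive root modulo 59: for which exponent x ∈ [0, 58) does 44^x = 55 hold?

57

Baby-step giant-step with m = ceil(sqrt(58)) = 8.
Baby table (44^j mod 59 for j=0..7):
  0:1  1:44  2:48  3:47  4:3  5:14  6:26  7:23
Giant step factor: 44^(-8) ≡ 46 (mod 59).
Scan 55·46^i mod 59 for i = 0, 1, …:
  i=0: 55   i=1: 52   i=2: 32   i=3: 56
  i=4: 39   i=5: 24   i=6: 42   i=7: 44
Match at i=7, j=1: x = 7·8 + 1 = 57.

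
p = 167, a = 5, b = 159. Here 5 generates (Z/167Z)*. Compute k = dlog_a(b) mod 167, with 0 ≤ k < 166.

37

Baby-step giant-step with m = ceil(sqrt(166)) = 13.
Baby table (5^j mod 167 for j=0..12):
  0:1  1:5  2:25  3:125  4:124  5:119  6:94  7:136
  8:12  9:60  10:133  11:164  12:152
Giant step factor: 5^(-13) ≡ 118 (mod 167).
Scan 159·118^i mod 167 for i = 0, 1, …:
  i=0: 159   i=1: 58   i=2: 164
Match at i=2, j=11: k = 2·13 + 11 = 37.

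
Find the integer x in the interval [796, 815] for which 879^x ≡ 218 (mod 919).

Compute 879^796 mod 919 = 747, then multiply by 879 repeatedly:
  879^796=747  879^797=447  879^798=500  879^799=218
Found 218 at exponent 799.

799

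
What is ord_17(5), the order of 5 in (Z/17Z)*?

16

The order of 5 must divide p − 1 = 16 = 2^4.
Divisors: 1, 2, 4, 8, 16.
Check each in increasing order: 5^1 ≡ 5;  5^2 ≡ 8;  5^4 ≡ 13;  5^8 ≡ 16;  5^16 ≡ 1.
Smallest exponent giving 1 is 16.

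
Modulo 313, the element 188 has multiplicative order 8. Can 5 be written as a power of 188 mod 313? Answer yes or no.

⟨188⟩ has order 8; its elements mod 313 are {1, 5, 25, 125, 188, 288, 308, 312}.
5 is in this set.

yes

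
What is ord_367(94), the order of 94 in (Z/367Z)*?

183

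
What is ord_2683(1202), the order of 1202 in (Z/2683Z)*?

1341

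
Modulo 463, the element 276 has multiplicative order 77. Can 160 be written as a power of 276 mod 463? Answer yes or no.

160 ∈ ⟨276⟩ iff 160^77 ≡ 1 (mod 463), since |⟨276⟩| = 77.
160^77 mod 463 = 22.
Since 22 ≠ 1, 160 does not lie in the subgroup.

no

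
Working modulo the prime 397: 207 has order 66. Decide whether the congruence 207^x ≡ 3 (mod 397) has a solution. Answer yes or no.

no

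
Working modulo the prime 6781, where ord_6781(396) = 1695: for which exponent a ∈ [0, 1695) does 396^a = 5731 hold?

1477

Baby-step giant-step with m = ceil(sqrt(1695)) = 42.
Baby table (396^j mod 6781 for j=0..41):
  0:1  1:396  2:853  3:5519  4:2042  5:1693  6:5890  7:6557
  8:6230  9:5577  10:4667  11:3700  12:504  13:2935  14:2709  15:1366
  16:5237  17:5647  18:5263  19:2381  20:317  21:3474  22:5942  23:25
  24:3119  25:982  26:2355  27:3583  28:1639  29:4849  30:1181  31:6568
  32:3805  33:1398  34:4347  35:5819  36:5565  37:6696  38:245  39:2086
  40:5555  41:2736
Giant step factor: 396^(-42) ≡ 1826 (mod 6781).
Scan 5731·1826^i mod 6781 for i = 0, 1, …:
  i=0: 5731   i=1: 1723   i=2: 6595   i=3: 6195
  i=4: 1362   i=5: 5166   i=6: 745   i=7: 4170
  i=8: 6138   i=9: 5776     …   i=34: 4627
  i=35: 6557
Match at i=35, j=7: a = 35·42 + 7 = 1477.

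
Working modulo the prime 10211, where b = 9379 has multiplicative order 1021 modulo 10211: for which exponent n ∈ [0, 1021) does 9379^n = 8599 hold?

593

Baby-step giant-step with m = ceil(sqrt(1021)) = 32.
Baby table (9379^j mod 10211 for j=0..31):
  0:1  1:9379  2:8087  3:665  4:8325  5:6869  6:3152  7:1763
  8:3568  9:2825  10:8341  11:3768  12:10012  13:2192  14:4025  15:408
  16:7718  17:1343  18:5834  19:6548  20:4738  21:9641  22:4534  23:5782
  24:8968  25:2865  26:5694  27:496  28:5979  29:8440  30:3088  31:3956
Giant step factor: 9379^(-32) ≡ 3673 (mod 10211).
Scan 8599·3673^i mod 10211 for i = 0, 1, …:
  i=0: 8599   i=1: 1504   i=2: 41   i=3: 7639
  i=4: 8430   i=5: 3638   i=6: 6386   i=7: 1111
  i=8: 6514   i=9: 1549     …   i=17: 2444
  i=18: 1343
Match at i=18, j=17: n = 18·32 + 17 = 593.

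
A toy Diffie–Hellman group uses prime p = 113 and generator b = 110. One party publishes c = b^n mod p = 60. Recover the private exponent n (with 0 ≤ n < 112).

108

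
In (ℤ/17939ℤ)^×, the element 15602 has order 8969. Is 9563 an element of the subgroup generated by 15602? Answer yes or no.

no

9563 ∈ ⟨15602⟩ iff 9563^8969 ≡ 1 (mod 17939), since |⟨15602⟩| = 8969.
9563^8969 mod 17939 = 17938.
Since 17938 ≠ 1, 9563 does not lie in the subgroup.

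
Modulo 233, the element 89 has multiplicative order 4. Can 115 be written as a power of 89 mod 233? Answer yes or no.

115 ∈ ⟨89⟩ iff 115^4 ≡ 1 (mod 233), since |⟨89⟩| = 4.
115^4 mod 233 = 107.
Since 107 ≠ 1, 115 does not lie in the subgroup.

no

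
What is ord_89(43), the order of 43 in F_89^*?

88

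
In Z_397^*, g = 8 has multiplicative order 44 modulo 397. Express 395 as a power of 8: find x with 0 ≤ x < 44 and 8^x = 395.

37

Baby-step giant-step with m = ceil(sqrt(44)) = 7.
Baby table (8^j mod 397 for j=0..6):
  0:1  1:8  2:64  3:115  4:126  5:214  6:124
Giant step factor: 8^(-7) ≡ 395 (mod 397).
Scan 395·395^i mod 397 for i = 0, 1, …:
  i=0: 395   i=1: 4   i=2: 389   i=3: 16
  i=4: 365   i=5: 64
Match at i=5, j=2: x = 5·7 + 2 = 37.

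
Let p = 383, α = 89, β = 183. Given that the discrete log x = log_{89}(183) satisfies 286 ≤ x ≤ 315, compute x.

Compute 89^286 mod 383 = 220, then multiply by 89 repeatedly:
  89^286=220  89^287=47  89^288=353  89^289=11  89^290=213
  89^291=190  89^292=58  89^293=183
Found 183 at exponent 293.

293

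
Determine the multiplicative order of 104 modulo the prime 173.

172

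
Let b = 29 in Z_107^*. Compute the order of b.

The order of 29 must divide p − 1 = 106 = 2 · 53.
Divisors: 1, 2, 53, 106.
Check each in increasing order: 29^1 ≡ 29;  29^2 ≡ 92;  29^53 ≡ 1.
Smallest exponent giving 1 is 53.

53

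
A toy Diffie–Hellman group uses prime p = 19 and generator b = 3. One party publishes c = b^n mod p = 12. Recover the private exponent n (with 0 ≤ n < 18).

15

Successive powers of 3 modulo 19:
  3^0=1  3^1=3  3^2=9  3^3=8  3^4=5  3^5=15
  3^6=7  3^7=2  3^8=6  3^9=18  3^10=16  3^11=10
  3^12=11  3^13=14  3^14=4  3^15=12
So 3^15 ≡ 12 (mod 19), giving n = 15.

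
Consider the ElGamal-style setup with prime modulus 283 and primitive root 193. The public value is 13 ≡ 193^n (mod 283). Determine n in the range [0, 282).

176

Baby-step giant-step with m = ceil(sqrt(282)) = 17.
Baby table (193^j mod 283 for j=0..16):
  0:1  1:193  2:176  3:8  4:129  5:276  6:64  7:183
  8:227  9:229  10:49  11:118  12:134  13:109  14:95  15:223
  16:23
Giant step factor: 193^(-17) ≡ 124 (mod 283).
Scan 13·124^i mod 283 for i = 0, 1, …:
  i=0: 13   i=1: 197   i=2: 90   i=3: 123
  i=4: 253   i=5: 242   i=6: 10   i=7: 108
  i=8: 91   i=9: 247   i=10: 64
Match at i=10, j=6: n = 10·17 + 6 = 176.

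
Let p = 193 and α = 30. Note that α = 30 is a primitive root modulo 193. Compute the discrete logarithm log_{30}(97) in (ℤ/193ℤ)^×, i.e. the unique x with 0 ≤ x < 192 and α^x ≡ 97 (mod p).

Baby-step giant-step with m = ceil(sqrt(192)) = 14.
Baby table (30^j mod 193 for j=0..13):
  0:1  1:30  2:128  3:173  4:172  5:142  6:14  7:34
  8:55  9:106  10:92  11:58  12:3  13:90
Giant step factor: 30^(-14) ≡ 96 (mod 193).
Scan 97·96^i mod 193 for i = 0, 1, …:
  i=0: 97   i=1: 48   i=2: 169   i=3: 12
  i=4: 187   i=5: 3
Match at i=5, j=12: x = 5·14 + 12 = 82.

82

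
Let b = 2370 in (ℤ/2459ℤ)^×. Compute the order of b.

The order of 2370 must divide p − 1 = 2458 = 2 · 1229.
Divisors: 1, 2, 1229, 2458.
Check each in increasing order: 2370^1 ≡ 2370;  2370^2 ≡ 544;  2370^1229 ≡ 1.
Smallest exponent giving 1 is 1229.

1229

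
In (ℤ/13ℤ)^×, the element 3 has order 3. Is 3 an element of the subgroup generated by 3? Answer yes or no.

yes

3 ∈ ⟨3⟩ iff 3^3 ≡ 1 (mod 13), since |⟨3⟩| = 3.
3^3 mod 13 = 1.
Since 1 = 1, 3 lies in the subgroup.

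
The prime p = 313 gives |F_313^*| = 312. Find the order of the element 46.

The order of 46 must divide p − 1 = 312 = 2^3 · 3 · 13.
Divisors: 1, 2, 3, 4, 6, 8, 12, 13, 24, 26, 39, 52, 78, 104, 156, 312.
Check each in increasing order: 46^1 ≡ 46;  46^2 ≡ 238;  46^3 ≡ 306;  46^4 ≡ 304;  46^6 ≡ 49;  46^8 ≡ 81;  46^12 ≡ 210;  46^13 ≡ 270;  46^24 ≡ 280;  46^26 ≡ 284;  46^39 ≡ 308;  46^52 ≡ 215;  46^78 ≡ 25;  46^104 ≡ 214;  46^156 ≡ 312;  46^312 ≡ 1.
Smallest exponent giving 1 is 312.

312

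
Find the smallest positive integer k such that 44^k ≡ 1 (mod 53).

13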